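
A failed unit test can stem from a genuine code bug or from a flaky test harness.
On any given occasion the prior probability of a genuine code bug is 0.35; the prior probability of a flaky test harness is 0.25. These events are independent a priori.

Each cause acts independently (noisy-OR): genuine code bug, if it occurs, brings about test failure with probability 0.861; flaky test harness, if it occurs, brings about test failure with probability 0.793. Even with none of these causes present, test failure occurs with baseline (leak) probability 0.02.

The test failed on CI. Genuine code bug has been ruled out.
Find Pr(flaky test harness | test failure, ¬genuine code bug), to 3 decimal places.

Under noisy-OR, P(test failure | causes) = 1 − (1−0.02)·∏(1−qᵢ) over the active causes.
By total probability over both values of flaky test harness:
  P(test failure | ¬genuine code bug) = 0.02×0.75 + 0.79714×0.25
        = 0.015000 + 0.199285 = 0.214285
Keeping only the flaky test harness-present terms gives 0.199285, so
  P(flaky test harness | test failure, ¬genuine code bug) = 0.199285 / 0.214285 ≈ 0.930

Pr(flaky test harness | test failure, ¬genuine code bug) ≈ 0.930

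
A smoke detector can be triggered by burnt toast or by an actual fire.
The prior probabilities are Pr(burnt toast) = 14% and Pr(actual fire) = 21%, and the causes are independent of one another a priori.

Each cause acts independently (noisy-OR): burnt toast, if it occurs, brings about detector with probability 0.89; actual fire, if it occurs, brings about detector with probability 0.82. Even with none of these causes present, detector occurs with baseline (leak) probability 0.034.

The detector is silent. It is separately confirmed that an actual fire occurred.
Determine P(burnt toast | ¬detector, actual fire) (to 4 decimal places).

Under noisy-OR, P(detector | causes) = 1 − (1−0.034)·∏(1−qᵢ) over the active causes.
Numerator (weight on configurations with burnt toast): 0.019127×0.14 = 0.002678
The normalizing constant is 0.17388×0.86 + 0.019127×0.14 = 0.152215
P(burnt toast | ¬detector, actual fire) = 0.002678/0.152215 ≈ 0.0176

P(burnt toast | ¬detector, actual fire) ≈ 0.0176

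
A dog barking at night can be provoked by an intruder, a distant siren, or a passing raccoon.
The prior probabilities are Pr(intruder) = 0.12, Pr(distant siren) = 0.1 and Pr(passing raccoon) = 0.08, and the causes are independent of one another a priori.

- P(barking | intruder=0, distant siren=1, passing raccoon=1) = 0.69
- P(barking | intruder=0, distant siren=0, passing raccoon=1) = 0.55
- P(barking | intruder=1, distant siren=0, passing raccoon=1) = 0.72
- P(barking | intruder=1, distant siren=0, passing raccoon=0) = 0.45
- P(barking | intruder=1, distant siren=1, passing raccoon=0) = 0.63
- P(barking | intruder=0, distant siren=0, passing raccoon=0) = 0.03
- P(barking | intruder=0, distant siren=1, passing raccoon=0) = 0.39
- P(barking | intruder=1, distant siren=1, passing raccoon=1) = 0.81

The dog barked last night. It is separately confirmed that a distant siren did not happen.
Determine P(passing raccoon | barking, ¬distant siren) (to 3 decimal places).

P(passing raccoon | barking, ¬distant siren) ≈ 0.382

Sum P(barking|·) weighted by the priors over the 4 (intruder, passing raccoon) configurations:
  P(barking | ¬distant siren) = 0.03*0.88*0.92 + 0.55*0.88*0.08 + 0.45*0.12*0.92 + 0.72*0.12*0.08
        = 0.024288 + 0.038720 + 0.049680 + 0.006912 = 0.119600
Configurations with passing raccoon contribute 0.045632, so
  P(passing raccoon | barking, ¬distant siren) = 0.045632 / 0.119600 ≈ 0.382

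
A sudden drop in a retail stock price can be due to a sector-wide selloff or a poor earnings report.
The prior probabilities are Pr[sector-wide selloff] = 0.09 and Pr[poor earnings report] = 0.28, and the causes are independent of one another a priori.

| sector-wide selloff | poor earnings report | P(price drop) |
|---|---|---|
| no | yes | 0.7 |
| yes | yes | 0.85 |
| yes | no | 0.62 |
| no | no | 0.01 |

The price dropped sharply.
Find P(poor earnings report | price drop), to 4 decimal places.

P(poor earnings report | price drop) ≈ 0.8104

Weight on poor earnings report=true, given the evidence: 0.178360 + 0.021420 = 0.199780
Denominator P(price drop): 0.01*0.91*0.72 + 0.7*0.91*0.28 + 0.62*0.09*0.72 + 0.85*0.09*0.28 = 0.246508
P(poor earnings report | price drop) = 0.199780/0.246508 ≈ 0.8104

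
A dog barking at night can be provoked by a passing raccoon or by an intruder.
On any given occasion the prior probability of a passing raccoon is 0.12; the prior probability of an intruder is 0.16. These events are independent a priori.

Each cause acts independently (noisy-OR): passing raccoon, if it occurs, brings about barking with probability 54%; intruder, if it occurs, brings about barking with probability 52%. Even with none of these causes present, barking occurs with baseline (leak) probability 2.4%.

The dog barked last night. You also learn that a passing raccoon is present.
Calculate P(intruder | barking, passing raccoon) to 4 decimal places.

P(intruder | barking, passing raccoon) ≈ 0.2133

Under noisy-OR, P(barking | causes) = 1 − (1−0.024)·∏(1−qᵢ) over the active causes.
Sum P(barking|·) weighted by the priors over both values of intruder:
  P(barking | passing raccoon) = 0.55104*0.84 + 0.784499*0.16
        = 0.462874 + 0.125520 = 0.588394
Configurations with intruder contribute 0.125520, so
  P(intruder | barking, passing raccoon) = 0.125520 / 0.588394 ≈ 0.2133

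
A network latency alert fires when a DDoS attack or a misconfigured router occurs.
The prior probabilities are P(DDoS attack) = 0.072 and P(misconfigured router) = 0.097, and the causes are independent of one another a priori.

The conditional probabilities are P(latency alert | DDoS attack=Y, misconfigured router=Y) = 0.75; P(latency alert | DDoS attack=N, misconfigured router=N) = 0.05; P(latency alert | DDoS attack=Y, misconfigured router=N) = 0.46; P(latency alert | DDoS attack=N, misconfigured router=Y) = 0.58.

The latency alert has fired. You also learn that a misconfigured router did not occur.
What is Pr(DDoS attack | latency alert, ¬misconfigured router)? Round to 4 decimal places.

Pr(DDoS attack | latency alert, ¬misconfigured router) ≈ 0.4165

Enumerate both values of DDoS attack and weight by the priors:
  P(latency alert | ¬misconfigured router) = 0.05×0.928 + 0.46×0.072
        = 0.046400 + 0.033120 = 0.079520
The terms with DDoS attack present sum to 0.033120, so
  P(DDoS attack | latency alert, ¬misconfigured router) = 0.033120 / 0.079520 ≈ 0.4165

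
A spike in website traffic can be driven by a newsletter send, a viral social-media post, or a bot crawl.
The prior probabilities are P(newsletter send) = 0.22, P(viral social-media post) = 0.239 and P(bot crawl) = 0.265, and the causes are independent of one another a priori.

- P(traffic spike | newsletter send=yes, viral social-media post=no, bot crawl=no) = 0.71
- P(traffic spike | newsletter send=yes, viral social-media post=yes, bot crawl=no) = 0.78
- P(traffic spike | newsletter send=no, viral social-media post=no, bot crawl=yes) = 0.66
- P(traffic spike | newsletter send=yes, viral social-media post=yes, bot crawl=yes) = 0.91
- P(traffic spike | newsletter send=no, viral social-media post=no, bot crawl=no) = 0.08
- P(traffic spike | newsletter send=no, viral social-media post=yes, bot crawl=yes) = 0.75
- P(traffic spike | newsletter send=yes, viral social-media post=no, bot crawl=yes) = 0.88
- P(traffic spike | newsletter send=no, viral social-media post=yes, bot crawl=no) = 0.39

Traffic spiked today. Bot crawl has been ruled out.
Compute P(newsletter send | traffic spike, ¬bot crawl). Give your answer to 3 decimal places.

By total probability over the 4 (newsletter send, viral social-media post) configurations:
  P(traffic spike | ¬bot crawl) = 0.08·0.78·0.761 + 0.39·0.78·0.239 + 0.71·0.22·0.761 + 0.78·0.22·0.239
        = 0.047486 + 0.072704 + 0.118868 + 0.041012 = 0.280070
The terms with newsletter send present sum to 0.159880, so
  P(newsletter send | traffic spike, ¬bot crawl) = 0.159880 / 0.280070 ≈ 0.571

P(newsletter send | traffic spike, ¬bot crawl) ≈ 0.571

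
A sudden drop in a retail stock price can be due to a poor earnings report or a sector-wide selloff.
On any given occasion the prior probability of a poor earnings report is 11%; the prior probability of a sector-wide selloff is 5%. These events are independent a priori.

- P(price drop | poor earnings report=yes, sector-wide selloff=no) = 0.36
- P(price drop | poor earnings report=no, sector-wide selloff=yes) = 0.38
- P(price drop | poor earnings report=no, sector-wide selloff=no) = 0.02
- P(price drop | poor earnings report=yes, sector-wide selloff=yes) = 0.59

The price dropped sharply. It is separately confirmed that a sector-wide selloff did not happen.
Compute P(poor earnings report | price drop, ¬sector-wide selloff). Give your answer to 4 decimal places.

P(poor earnings report | price drop, ¬sector-wide selloff) ≈ 0.6899

Weight on poor earnings report=true, given the evidence: 0.36×0.11 = 0.039600
Normalizer over all consistent configurations: 0.02×0.89 + 0.36×0.11 = 0.057400
Posterior = 0.039600 / 0.057400 ≈ 0.6899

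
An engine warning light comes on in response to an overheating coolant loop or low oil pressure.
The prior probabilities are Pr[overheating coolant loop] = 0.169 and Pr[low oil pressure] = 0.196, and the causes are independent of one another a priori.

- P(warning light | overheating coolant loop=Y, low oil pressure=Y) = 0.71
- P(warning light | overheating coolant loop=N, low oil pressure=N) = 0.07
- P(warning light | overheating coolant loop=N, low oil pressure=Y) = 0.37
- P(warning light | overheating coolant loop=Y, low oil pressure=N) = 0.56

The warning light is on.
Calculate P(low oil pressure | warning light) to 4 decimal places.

Numerator (weight on configurations with low oil pressure): 0.060264 + 0.023518 = 0.083782
The normalizing constant is 0.07×0.831×0.804 + 0.37×0.831×0.196 + 0.56×0.169×0.804 + 0.71×0.169×0.196 = 0.206642
Posterior = 0.083782 / 0.206642 ≈ 0.4054

P(low oil pressure | warning light) ≈ 0.4054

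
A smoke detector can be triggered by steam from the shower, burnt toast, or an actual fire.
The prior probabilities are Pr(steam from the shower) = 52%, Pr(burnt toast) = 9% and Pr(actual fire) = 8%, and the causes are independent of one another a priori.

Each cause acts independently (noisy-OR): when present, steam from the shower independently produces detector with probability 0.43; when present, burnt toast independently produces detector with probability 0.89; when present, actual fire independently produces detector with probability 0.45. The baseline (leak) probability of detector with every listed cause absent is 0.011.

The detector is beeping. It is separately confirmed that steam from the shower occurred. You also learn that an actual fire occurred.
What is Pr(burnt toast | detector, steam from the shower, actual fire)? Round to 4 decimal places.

Under noisy-OR, P(detector | causes) = 1 − (1−0.011)·∏(1−qᵢ) over the active causes.
Enumerate both values of burnt toast and weight by the priors:
  P(detector | steam from the shower, actual fire) = 0.689948×0.91 + 0.965894×0.09
        = 0.627853 + 0.086930 = 0.714783
The terms with burnt toast present sum to 0.086930, so
  P(burnt toast | detector, steam from the shower, actual fire) = 0.086930 / 0.714783 ≈ 0.1216

Pr(burnt toast | detector, steam from the shower, actual fire) ≈ 0.1216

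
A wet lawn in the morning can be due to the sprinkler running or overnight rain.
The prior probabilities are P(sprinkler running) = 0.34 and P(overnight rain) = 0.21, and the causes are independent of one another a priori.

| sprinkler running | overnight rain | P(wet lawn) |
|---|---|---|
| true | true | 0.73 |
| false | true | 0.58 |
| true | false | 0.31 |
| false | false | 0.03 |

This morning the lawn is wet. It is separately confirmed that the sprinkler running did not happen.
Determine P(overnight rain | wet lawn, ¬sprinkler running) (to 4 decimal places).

P(overnight rain | wet lawn, ¬sprinkler running) ≈ 0.8371

P(wet lawn | ¬sprinkler running) = 0.03×0.79 + 0.58×0.21 = 0.023700 + 0.121800 = 0.145500
The overnight rain-present share is 0.58×0.21 = 0.121800.
P(overnight rain | wet lawn, ¬sprinkler running) = 0.121800 / 0.145500 ≈ 0.8371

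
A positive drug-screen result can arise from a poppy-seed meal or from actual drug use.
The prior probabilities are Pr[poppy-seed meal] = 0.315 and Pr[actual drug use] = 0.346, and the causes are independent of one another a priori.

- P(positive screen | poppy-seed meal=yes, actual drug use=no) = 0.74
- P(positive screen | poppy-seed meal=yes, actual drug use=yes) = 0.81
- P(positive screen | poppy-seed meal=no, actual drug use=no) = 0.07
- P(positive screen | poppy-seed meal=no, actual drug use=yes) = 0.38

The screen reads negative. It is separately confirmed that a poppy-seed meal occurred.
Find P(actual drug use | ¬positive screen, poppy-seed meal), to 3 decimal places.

P(actual drug use | ¬positive screen, poppy-seed meal) ≈ 0.279

For the numerator, keep only actual drug use=true terms: 0.19*0.346 = 0.065740
The normalizing constant is 0.26*0.654 + 0.19*0.346 = 0.235780
Posterior = 0.065740 / 0.235780 ≈ 0.279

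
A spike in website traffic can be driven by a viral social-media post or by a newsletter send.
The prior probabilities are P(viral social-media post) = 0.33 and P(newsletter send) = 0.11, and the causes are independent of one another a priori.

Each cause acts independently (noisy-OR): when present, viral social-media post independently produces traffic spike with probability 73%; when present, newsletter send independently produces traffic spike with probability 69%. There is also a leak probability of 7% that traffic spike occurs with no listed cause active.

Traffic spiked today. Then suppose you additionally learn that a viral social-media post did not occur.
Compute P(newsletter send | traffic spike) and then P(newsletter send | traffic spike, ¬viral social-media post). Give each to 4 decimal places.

Under noisy-OR, P(traffic spike | causes) = 1 − (1−0.07)·∏(1−qᵢ) over the active causes.
P(traffic spike) = 0.07·0.67·0.89 + 0.7117·0.67·0.11 + 0.7489·0.33·0.89 + 0.922159·0.33·0.11 = 0.041741 + 0.052452 + 0.219952 + 0.033474 = 0.347619
Restricting to configurations with newsletter send present: 0.052452 + 0.033474 = 0.085926.
P(newsletter send | traffic spike) = 0.085926 / 0.347619 ≈ 0.2472

Now condition on the additional information:
Sum P(traffic spike|·) weighted by the priors over both values of newsletter send:
  P(traffic spike | ¬viral social-media post) = 0.07×0.89 + 0.7117×0.11
        = 0.062300 + 0.078287 = 0.140587
Configurations with newsletter send contribute 0.078287, so
  P(newsletter send | traffic spike, ¬viral social-media post) = 0.078287 / 0.140587 ≈ 0.5569
With viral social-media post excluded, newsletter send must carry more of the explanatory weight for the traffic spike.

P(newsletter send | traffic spike) ≈ 0.2472; P(newsletter send | traffic spike, ¬viral social-media post) ≈ 0.5569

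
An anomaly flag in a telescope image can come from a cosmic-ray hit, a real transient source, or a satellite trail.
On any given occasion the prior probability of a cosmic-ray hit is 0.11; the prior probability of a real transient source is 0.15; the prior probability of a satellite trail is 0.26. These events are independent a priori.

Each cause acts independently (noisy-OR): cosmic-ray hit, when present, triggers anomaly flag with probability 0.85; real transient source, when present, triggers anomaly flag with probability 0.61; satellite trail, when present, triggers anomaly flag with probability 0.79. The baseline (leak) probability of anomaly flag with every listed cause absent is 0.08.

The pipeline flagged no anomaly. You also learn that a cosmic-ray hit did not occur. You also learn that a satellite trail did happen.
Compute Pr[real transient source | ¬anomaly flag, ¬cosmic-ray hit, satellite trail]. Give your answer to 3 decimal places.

Pr[real transient source | ¬anomaly flag, ¬cosmic-ray hit, satellite trail] ≈ 0.064

Under noisy-OR, P(anomaly flag | causes) = 1 − (1−0.08)·∏(1−qᵢ) over the active causes.
P(¬anomaly flag | ¬cosmic-ray hit, satellite trail) = 0.1932*0.85 + 0.075348*0.15 = 0.164220 + 0.011302 = 0.175522
Of this, 0.011302 comes from 0.075348*0.15 (the real transient source=true cases).
Hence the posterior is 0.011302/0.175522 ≈ 0.064.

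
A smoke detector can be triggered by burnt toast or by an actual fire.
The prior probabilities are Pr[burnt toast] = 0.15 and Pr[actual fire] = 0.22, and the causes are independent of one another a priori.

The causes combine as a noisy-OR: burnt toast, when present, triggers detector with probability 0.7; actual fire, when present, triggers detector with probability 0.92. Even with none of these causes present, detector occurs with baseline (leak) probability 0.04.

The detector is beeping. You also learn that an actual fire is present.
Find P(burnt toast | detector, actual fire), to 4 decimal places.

P(burnt toast | detector, actual fire) ≈ 0.1574

Under noisy-OR, P(detector | causes) = 1 − (1−0.04)·∏(1−qᵢ) over the active causes.
Numerator (weight on configurations with burnt toast): 0.97696×0.15 = 0.146544
The normalizing constant is 0.9232×0.85 + 0.97696×0.15 = 0.931264
P(burnt toast | detector, actual fire) = 0.146544/0.931264 ≈ 0.1574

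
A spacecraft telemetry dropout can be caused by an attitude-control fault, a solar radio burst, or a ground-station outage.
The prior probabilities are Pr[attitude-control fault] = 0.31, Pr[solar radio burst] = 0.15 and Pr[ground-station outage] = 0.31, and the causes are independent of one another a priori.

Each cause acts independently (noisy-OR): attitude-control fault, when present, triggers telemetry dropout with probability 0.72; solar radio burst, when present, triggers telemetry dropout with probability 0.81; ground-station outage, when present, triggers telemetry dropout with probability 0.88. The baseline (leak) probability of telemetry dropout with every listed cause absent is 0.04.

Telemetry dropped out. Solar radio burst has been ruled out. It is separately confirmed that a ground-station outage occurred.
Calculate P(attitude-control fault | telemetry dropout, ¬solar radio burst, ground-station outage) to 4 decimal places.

P(attitude-control fault | telemetry dropout, ¬solar radio burst, ground-station outage) ≈ 0.3295

Under noisy-OR, P(telemetry dropout | causes) = 1 − (1−0.04)·∏(1−qᵢ) over the active causes.
Weight on attitude-control fault=true, given the evidence: 0.967744*0.31 = 0.300001
The normalizing constant is 0.8848*0.69 + 0.967744*0.31 = 0.910513
P(attitude-control fault | telemetry dropout, ¬solar radio burst, ground-station outage) = 0.300001/0.910513 ≈ 0.3295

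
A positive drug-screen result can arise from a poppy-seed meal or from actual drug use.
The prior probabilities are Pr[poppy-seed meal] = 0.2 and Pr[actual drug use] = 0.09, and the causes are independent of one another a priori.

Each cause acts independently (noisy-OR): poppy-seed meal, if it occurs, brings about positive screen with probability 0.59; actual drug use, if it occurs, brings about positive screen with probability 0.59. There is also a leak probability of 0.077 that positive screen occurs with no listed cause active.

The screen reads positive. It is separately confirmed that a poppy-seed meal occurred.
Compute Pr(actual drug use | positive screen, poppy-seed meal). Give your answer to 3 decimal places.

Under noisy-OR, P(positive screen | causes) = 1 − (1−0.077)·∏(1−qᵢ) over the active causes.
P(positive screen | poppy-seed meal) = 0.62157*0.91 + 0.844844*0.09 = 0.565629 + 0.076036 = 0.641665
The actual drug use-present share is 0.844844*0.09 = 0.076036.
P(actual drug use | positive screen, poppy-seed meal) = 0.076036 / 0.641665 ≈ 0.118

Pr(actual drug use | positive screen, poppy-seed meal) ≈ 0.118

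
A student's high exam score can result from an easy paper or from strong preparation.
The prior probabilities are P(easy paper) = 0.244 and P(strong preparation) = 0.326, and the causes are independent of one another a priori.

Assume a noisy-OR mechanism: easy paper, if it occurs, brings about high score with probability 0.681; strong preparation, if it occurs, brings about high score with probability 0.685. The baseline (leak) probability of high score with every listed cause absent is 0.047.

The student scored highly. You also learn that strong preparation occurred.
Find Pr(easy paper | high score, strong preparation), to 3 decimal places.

Under noisy-OR, P(high score | causes) = 1 − (1−0.047)·∏(1−qᵢ) over the active causes.
By total probability over both values of easy paper:
  P(high score | strong preparation) = 0.699805*0.756 + 0.904238*0.244
        = 0.529053 + 0.220634 = 0.749687
The terms with easy paper present sum to 0.220634, so
  P(easy paper | high score, strong preparation) = 0.220634 / 0.749687 ≈ 0.294

Pr(easy paper | high score, strong preparation) ≈ 0.294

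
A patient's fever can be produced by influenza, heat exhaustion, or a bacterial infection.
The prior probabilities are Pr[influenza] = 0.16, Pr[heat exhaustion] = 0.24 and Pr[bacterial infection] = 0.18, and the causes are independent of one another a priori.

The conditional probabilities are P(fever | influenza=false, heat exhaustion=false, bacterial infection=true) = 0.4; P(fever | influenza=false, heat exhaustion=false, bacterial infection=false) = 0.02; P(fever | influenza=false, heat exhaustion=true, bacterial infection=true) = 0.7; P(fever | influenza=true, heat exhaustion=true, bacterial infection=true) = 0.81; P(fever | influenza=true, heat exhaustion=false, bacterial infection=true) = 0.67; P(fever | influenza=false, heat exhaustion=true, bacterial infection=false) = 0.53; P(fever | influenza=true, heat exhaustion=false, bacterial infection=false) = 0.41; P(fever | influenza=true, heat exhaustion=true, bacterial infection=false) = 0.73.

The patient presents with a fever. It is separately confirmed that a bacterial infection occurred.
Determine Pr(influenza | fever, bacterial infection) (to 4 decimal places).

Pr(influenza | fever, bacterial infection) ≈ 0.2211

P(fever | bacterial infection) = 0.4*0.84*0.76 + 0.7*0.84*0.24 + 0.67*0.16*0.76 + 0.81*0.16*0.24 = 0.255360 + 0.141120 + 0.081472 + 0.031104 = 0.509056
The influenza-present share is 0.081472 + 0.031104 = 0.112576.
So P(influenza | fever, bacterial infection) = 0.112576/0.509056 ≈ 0.2211.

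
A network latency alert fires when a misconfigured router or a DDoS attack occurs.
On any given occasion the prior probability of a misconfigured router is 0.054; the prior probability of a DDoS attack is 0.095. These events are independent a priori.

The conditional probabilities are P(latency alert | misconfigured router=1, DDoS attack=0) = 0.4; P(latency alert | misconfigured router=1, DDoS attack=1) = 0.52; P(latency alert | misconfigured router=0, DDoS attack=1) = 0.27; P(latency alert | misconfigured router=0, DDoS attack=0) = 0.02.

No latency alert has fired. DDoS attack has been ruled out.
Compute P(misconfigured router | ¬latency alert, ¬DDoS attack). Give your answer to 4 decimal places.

P(misconfigured router | ¬latency alert, ¬DDoS attack) ≈ 0.0338

For the numerator, keep only misconfigured router=true terms: 0.6×0.054 = 0.032400
The normalizing constant is 0.98×0.946 + 0.6×0.054 = 0.959480
P(misconfigured router | ¬latency alert, ¬DDoS attack) = 0.032400/0.959480 ≈ 0.0338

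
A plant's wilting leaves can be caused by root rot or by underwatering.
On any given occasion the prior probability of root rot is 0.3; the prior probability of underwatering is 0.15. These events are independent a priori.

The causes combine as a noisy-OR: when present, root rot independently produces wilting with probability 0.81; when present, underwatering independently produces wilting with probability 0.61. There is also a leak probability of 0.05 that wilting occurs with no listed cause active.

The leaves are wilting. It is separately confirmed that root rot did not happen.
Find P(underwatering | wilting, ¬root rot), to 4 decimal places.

P(underwatering | wilting, ¬root rot) ≈ 0.6896

Under noisy-OR, P(wilting | causes) = 1 − (1−0.05)·∏(1−qᵢ) over the active causes.
Enumerate both values of underwatering and weight by the priors:
  P(wilting | ¬root rot) = 0.05*0.85 + 0.6295*0.15
        = 0.042500 + 0.094425 = 0.136925
Configurations with underwatering contribute 0.094425, so
  P(underwatering | wilting, ¬root rot) = 0.094425 / 0.136925 ≈ 0.6896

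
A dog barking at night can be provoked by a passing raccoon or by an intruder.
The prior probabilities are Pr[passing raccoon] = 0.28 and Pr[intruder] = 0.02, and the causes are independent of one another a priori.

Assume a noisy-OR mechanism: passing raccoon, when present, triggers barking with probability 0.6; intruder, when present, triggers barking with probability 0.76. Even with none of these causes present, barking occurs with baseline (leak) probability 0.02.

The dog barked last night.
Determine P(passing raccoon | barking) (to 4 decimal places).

Under noisy-OR, P(barking | causes) = 1 − (1−0.02)·∏(1−qᵢ) over the active causes.
For the numerator, keep only passing raccoon=true terms: 0.166835 + 0.005073 = 0.171908
Denominator P(barking): 0.02×0.72×0.98 + 0.7648×0.72×0.02 + 0.608×0.28×0.98 + 0.90592×0.28×0.02 = 0.197033
Posterior = 0.171908 / 0.197033 ≈ 0.8725

P(passing raccoon | barking) ≈ 0.8725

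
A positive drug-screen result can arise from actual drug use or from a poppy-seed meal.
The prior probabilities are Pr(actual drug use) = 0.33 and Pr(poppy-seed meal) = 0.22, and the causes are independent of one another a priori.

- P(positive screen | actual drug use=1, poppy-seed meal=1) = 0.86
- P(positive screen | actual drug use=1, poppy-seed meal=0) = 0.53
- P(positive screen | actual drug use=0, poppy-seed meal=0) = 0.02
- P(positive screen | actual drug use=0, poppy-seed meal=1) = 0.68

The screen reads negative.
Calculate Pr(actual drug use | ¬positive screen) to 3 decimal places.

Pr(actual drug use | ¬positive screen) ≈ 0.190

Weight on actual drug use=true, given the evidence: 0.120978 + 0.010164 = 0.131142
The normalizing constant is 0.98·0.67·0.78 + 0.32·0.67·0.22 + 0.47·0.33·0.78 + 0.14·0.33·0.22 = 0.690458
P(actual drug use | ¬positive screen) = 0.131142/0.690458 ≈ 0.190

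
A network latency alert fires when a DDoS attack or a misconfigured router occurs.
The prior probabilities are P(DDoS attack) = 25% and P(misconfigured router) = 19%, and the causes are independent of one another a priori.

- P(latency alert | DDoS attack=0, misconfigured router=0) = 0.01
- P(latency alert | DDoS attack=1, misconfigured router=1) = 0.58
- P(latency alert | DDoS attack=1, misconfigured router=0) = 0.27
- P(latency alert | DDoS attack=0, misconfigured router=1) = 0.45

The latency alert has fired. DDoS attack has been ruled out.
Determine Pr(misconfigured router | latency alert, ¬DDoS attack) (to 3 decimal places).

P(latency alert | ¬DDoS attack) = 0.01*0.81 + 0.45*0.19 = 0.008100 + 0.085500 = 0.093600
Of this, 0.085500 comes from 0.45*0.19 (the misconfigured router=true cases).
P(misconfigured router | latency alert, ¬DDoS attack) = 0.085500 / 0.093600 ≈ 0.913

Pr(misconfigured router | latency alert, ¬DDoS attack) ≈ 0.913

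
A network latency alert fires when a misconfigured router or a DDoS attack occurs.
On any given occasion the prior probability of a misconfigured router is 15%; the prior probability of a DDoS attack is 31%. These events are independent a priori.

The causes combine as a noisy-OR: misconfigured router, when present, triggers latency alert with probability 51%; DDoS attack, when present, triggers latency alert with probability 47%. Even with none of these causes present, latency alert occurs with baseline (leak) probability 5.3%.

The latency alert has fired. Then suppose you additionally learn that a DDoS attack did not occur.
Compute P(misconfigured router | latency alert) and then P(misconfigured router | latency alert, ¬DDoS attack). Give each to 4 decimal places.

P(misconfigured router | latency alert) ≈ 0.3580; P(misconfigured router | latency alert, ¬DDoS attack) ≈ 0.6409

Under noisy-OR, P(latency alert | causes) = 1 − (1−0.053)·∏(1−qᵢ) over the active causes.
P(latency alert) = 0.053*0.85*0.69 + 0.49809*0.85*0.31 + 0.53597*0.15*0.69 + 0.754064*0.15*0.31 = 0.031084 + 0.131247 + 0.055473 + 0.035064 = 0.252868
The misconfigured router-present share is 0.055473 + 0.035064 = 0.090537.
So P(misconfigured router | latency alert) = 0.090537/0.252868 ≈ 0.3580.

Now condition on the additional information:
P(latency alert | ¬DDoS attack) = 0.053×0.85 + 0.53597×0.15 = 0.045050 + 0.080395 = 0.125445
The misconfigured router-present share is 0.53597×0.15 = 0.080395.
P(misconfigured router | latency alert, ¬DDoS attack) = 0.080395 / 0.125445 ≈ 0.6409
Ruling out DDoS attack raises the posterior on misconfigured router — the flip side of explaining away.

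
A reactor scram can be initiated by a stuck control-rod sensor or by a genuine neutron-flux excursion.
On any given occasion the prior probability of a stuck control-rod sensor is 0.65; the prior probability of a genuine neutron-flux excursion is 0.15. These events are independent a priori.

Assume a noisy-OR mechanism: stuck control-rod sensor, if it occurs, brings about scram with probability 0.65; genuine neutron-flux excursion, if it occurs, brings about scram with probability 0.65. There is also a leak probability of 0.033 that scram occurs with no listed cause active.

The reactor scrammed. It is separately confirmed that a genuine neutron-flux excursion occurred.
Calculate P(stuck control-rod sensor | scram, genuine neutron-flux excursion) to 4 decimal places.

P(stuck control-rod sensor | scram, genuine neutron-flux excursion) ≈ 0.7122

Under noisy-OR, P(scram | causes) = 1 − (1−0.033)·∏(1−qᵢ) over the active causes.
P(scram | genuine neutron-flux excursion) = 0.66155*0.35 + 0.881543*0.65 = 0.231542 + 0.573003 = 0.804545
Of this, 0.573003 comes from 0.881543*0.65 (the stuck control-rod sensor=true cases).
P(stuck control-rod sensor | scram, genuine neutron-flux excursion) = 0.573003 / 0.804545 ≈ 0.7122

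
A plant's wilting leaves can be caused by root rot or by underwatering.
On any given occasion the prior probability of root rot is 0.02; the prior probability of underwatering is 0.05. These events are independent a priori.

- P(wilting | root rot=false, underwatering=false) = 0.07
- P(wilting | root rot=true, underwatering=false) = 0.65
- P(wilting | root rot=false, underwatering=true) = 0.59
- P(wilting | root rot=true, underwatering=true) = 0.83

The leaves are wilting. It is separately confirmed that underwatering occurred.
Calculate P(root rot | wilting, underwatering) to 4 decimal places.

P(wilting | underwatering) = 0.59×0.98 + 0.83×0.02 = 0.578200 + 0.016600 = 0.594800
The root rot-present share is 0.83×0.02 = 0.016600.
So P(root rot | wilting, underwatering) = 0.016600/0.594800 ≈ 0.0279.

P(root rot | wilting, underwatering) ≈ 0.0279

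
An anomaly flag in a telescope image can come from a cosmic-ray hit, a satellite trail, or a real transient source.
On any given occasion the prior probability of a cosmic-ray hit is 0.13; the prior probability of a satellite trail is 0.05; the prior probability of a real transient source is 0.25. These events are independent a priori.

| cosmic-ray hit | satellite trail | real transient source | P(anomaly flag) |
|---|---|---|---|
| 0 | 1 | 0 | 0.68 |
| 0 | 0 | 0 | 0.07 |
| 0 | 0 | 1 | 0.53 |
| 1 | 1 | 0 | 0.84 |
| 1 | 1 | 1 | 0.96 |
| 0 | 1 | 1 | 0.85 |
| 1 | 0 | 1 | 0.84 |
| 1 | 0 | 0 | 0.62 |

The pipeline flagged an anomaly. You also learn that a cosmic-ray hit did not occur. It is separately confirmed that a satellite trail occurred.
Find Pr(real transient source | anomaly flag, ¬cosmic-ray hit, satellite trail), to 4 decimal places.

Pr(real transient source | anomaly flag, ¬cosmic-ray hit, satellite trail) ≈ 0.2941

Numerator (weight on configurations with real transient source): 0.85*0.25 = 0.212500
The normalizing constant is 0.68*0.75 + 0.85*0.25 = 0.722500
Posterior = 0.212500 / 0.722500 ≈ 0.2941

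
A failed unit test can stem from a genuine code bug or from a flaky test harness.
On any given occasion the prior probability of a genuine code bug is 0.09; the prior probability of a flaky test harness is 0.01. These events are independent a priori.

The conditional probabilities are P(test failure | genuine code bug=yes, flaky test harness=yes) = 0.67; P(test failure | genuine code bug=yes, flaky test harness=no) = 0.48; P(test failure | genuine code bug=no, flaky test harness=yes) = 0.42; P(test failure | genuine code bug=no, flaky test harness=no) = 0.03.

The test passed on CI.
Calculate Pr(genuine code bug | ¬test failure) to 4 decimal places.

Weight on genuine code bug=true, given the evidence: 0.046332 + 0.000297 = 0.046629
The normalizing constant is 0.97·0.91·0.99 + 0.58·0.91·0.01 + 0.52·0.09·0.99 + 0.33·0.09·0.01 = 0.925780
Posterior = 0.046629 / 0.925780 ≈ 0.0504

Pr(genuine code bug | ¬test failure) ≈ 0.0504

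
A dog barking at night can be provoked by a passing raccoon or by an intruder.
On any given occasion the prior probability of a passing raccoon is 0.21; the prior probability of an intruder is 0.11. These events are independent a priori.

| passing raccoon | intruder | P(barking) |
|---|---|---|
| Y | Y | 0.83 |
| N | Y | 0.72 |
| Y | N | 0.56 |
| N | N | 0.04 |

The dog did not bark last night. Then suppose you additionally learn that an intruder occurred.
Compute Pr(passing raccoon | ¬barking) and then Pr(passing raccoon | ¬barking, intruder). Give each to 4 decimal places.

Pr(passing raccoon | ¬barking) ≈ 0.1097; Pr(passing raccoon | ¬barking, intruder) ≈ 0.1390

For the numerator, keep only passing raccoon=true terms: 0.082236 + 0.003927 = 0.086163
Denominator P(¬barking): 0.96*0.79*0.89 + 0.28*0.79*0.11 + 0.44*0.21*0.89 + 0.17*0.21*0.11 = 0.785471
Posterior = 0.086163 / 0.785471 ≈ 0.1097

With the extra evidence:
Numerator (weight on configurations with passing raccoon): 0.17*0.21 = 0.035700
Normalizer over all consistent configurations: 0.28*0.79 + 0.17*0.21 = 0.256900
P(passing raccoon | ¬barking, intruder) = 0.035700/0.256900 ≈ 0.1390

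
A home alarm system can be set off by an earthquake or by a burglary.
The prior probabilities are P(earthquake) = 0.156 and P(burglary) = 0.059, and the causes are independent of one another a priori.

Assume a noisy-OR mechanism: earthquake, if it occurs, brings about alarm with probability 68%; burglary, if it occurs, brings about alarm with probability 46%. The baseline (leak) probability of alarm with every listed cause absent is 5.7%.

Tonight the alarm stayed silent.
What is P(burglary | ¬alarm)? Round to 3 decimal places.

Under noisy-OR, P(alarm | causes) = 1 − (1−0.057)·∏(1−qᵢ) over the active causes.
For the numerator, keep only burglary=true terms: 0.025357 + 0.001500 = 0.026857
Denominator P(¬alarm): 0.943*0.844*0.941 + 0.50922*0.844*0.059 + 0.30176*0.156*0.941 + 0.16295*0.156*0.059 = 0.820088
Posterior = 0.026857 / 0.820088 ≈ 0.033

P(burglary | ¬alarm) ≈ 0.033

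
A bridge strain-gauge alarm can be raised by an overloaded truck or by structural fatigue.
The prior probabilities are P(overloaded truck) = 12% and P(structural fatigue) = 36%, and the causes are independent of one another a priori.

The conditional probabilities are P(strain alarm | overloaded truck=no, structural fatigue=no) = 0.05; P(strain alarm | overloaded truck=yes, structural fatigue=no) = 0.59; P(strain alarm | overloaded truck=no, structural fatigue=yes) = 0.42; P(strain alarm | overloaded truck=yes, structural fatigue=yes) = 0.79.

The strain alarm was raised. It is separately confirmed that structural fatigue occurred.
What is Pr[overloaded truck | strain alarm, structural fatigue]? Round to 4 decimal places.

Numerator (weight on configurations with overloaded truck): 0.79×0.12 = 0.094800
Normalizer over all consistent configurations: 0.42×0.88 + 0.79×0.12 = 0.464400
P(overloaded truck | strain alarm, structural fatigue) = 0.094800/0.464400 ≈ 0.2041

Pr[overloaded truck | strain alarm, structural fatigue] ≈ 0.2041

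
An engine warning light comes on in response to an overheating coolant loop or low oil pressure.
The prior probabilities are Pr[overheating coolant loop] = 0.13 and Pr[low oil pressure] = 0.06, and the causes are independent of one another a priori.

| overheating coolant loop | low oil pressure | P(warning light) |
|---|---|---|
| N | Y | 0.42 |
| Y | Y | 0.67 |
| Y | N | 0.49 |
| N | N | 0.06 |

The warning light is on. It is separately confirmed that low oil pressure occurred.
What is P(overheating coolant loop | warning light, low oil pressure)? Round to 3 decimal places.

P(warning light | low oil pressure) = 0.42×0.87 + 0.67×0.13 = 0.365400 + 0.087100 = 0.452500
Of this, 0.087100 comes from 0.67×0.13 (the overheating coolant loop=true cases).
P(overheating coolant loop | warning light, low oil pressure) = 0.087100 / 0.452500 ≈ 0.192

P(overheating coolant loop | warning light, low oil pressure) ≈ 0.192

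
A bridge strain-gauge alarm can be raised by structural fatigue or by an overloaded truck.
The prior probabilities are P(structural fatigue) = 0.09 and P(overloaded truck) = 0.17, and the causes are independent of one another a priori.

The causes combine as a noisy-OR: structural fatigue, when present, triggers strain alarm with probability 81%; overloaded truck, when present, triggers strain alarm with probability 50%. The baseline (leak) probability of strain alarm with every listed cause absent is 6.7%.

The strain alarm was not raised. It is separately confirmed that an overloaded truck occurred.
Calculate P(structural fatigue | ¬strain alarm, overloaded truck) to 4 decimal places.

Under noisy-OR, P(strain alarm | causes) = 1 − (1−0.067)·∏(1−qᵢ) over the active causes.
Enumerate both values of structural fatigue and weight by the priors:
  P(¬strain alarm | overloaded truck) = 0.4665×0.91 + 0.088635×0.09
        = 0.424515 + 0.007977 = 0.432492
The terms with structural fatigue present sum to 0.007977, so
  P(structural fatigue | ¬strain alarm, overloaded truck) = 0.007977 / 0.432492 ≈ 0.0184

P(structural fatigue | ¬strain alarm, overloaded truck) ≈ 0.0184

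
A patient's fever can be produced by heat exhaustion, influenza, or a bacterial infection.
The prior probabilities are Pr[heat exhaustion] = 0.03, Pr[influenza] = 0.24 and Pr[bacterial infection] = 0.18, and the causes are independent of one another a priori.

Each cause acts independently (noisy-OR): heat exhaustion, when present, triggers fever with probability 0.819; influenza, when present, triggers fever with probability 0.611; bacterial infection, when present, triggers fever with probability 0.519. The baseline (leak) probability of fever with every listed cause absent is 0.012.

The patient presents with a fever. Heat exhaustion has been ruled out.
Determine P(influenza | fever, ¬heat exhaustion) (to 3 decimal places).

Under noisy-OR, P(fever | causes) = 1 − (1−0.012)·∏(1−qᵢ) over the active causes.
Sum P(fever|·) weighted by the priors over the 4 (influenza, bacterial infection) configurations:
  P(fever | ¬heat exhaustion) = 0.012×0.76×0.82 + 0.524772×0.76×0.18 + 0.615668×0.24×0.82 + 0.815136×0.24×0.18
        = 0.007478 + 0.071789 + 0.121163 + 0.035214 = 0.235644
Configurations with influenza contribute 0.156377, so
  P(influenza | fever, ¬heat exhaustion) = 0.156377 / 0.235644 ≈ 0.664

P(influenza | fever, ¬heat exhaustion) ≈ 0.664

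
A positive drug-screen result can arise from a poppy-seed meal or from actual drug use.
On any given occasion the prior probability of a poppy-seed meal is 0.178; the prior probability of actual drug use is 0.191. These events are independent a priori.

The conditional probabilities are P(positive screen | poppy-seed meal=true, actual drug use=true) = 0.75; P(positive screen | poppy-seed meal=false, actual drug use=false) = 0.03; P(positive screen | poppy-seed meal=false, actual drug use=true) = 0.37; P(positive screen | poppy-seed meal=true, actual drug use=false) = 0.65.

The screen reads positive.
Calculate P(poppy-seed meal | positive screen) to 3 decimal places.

Weight on poppy-seed meal=true, given the evidence: 0.093601 + 0.025499 = 0.119100
The normalizing constant is 0.03×0.822×0.809 + 0.37×0.822×0.191 + 0.65×0.178×0.809 + 0.75×0.178×0.191 = 0.197141
P(poppy-seed meal | positive screen) = 0.119100/0.197141 ≈ 0.604

P(poppy-seed meal | positive screen) ≈ 0.604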